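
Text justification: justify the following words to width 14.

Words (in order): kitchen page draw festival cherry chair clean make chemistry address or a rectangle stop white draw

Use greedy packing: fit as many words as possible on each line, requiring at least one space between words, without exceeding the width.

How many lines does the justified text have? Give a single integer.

Line 1: ['kitchen', 'page'] (min_width=12, slack=2)
Line 2: ['draw', 'festival'] (min_width=13, slack=1)
Line 3: ['cherry', 'chair'] (min_width=12, slack=2)
Line 4: ['clean', 'make'] (min_width=10, slack=4)
Line 5: ['chemistry'] (min_width=9, slack=5)
Line 6: ['address', 'or', 'a'] (min_width=12, slack=2)
Line 7: ['rectangle', 'stop'] (min_width=14, slack=0)
Line 8: ['white', 'draw'] (min_width=10, slack=4)
Total lines: 8

Answer: 8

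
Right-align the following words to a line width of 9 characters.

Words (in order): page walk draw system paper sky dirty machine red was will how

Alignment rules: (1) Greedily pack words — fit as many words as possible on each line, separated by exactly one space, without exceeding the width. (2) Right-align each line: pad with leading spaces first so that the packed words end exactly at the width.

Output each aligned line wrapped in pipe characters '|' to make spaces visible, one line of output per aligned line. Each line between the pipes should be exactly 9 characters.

Answer: |page walk|
|     draw|
|   system|
|paper sky|
|    dirty|
|  machine|
|  red was|
| will how|

Derivation:
Line 1: ['page', 'walk'] (min_width=9, slack=0)
Line 2: ['draw'] (min_width=4, slack=5)
Line 3: ['system'] (min_width=6, slack=3)
Line 4: ['paper', 'sky'] (min_width=9, slack=0)
Line 5: ['dirty'] (min_width=5, slack=4)
Line 6: ['machine'] (min_width=7, slack=2)
Line 7: ['red', 'was'] (min_width=7, slack=2)
Line 8: ['will', 'how'] (min_width=8, slack=1)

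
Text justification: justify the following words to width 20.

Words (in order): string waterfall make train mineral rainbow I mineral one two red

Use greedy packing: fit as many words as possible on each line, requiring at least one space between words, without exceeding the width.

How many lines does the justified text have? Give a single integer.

Answer: 4

Derivation:
Line 1: ['string', 'waterfall'] (min_width=16, slack=4)
Line 2: ['make', 'train', 'mineral'] (min_width=18, slack=2)
Line 3: ['rainbow', 'I', 'mineral'] (min_width=17, slack=3)
Line 4: ['one', 'two', 'red'] (min_width=11, slack=9)
Total lines: 4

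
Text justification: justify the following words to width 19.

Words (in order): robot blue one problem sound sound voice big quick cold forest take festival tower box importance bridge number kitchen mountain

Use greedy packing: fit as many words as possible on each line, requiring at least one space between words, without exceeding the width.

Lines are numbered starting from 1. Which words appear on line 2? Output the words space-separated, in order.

Answer: problem sound sound

Derivation:
Line 1: ['robot', 'blue', 'one'] (min_width=14, slack=5)
Line 2: ['problem', 'sound', 'sound'] (min_width=19, slack=0)
Line 3: ['voice', 'big', 'quick'] (min_width=15, slack=4)
Line 4: ['cold', 'forest', 'take'] (min_width=16, slack=3)
Line 5: ['festival', 'tower', 'box'] (min_width=18, slack=1)
Line 6: ['importance', 'bridge'] (min_width=17, slack=2)
Line 7: ['number', 'kitchen'] (min_width=14, slack=5)
Line 8: ['mountain'] (min_width=8, slack=11)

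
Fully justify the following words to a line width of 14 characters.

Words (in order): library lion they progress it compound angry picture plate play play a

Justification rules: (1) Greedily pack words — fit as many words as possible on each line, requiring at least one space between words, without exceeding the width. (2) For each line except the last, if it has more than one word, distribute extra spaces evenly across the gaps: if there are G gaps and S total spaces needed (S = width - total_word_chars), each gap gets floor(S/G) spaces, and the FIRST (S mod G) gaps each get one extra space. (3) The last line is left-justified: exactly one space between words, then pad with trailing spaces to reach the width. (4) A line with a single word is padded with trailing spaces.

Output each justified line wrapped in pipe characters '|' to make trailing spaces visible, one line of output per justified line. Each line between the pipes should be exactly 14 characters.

Answer: |library   lion|
|they  progress|
|it    compound|
|angry  picture|
|plate     play|
|play a        |

Derivation:
Line 1: ['library', 'lion'] (min_width=12, slack=2)
Line 2: ['they', 'progress'] (min_width=13, slack=1)
Line 3: ['it', 'compound'] (min_width=11, slack=3)
Line 4: ['angry', 'picture'] (min_width=13, slack=1)
Line 5: ['plate', 'play'] (min_width=10, slack=4)
Line 6: ['play', 'a'] (min_width=6, slack=8)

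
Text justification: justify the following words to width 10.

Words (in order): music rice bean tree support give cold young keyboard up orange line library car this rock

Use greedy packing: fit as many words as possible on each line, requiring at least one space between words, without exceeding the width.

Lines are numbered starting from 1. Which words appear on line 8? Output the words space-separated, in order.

Answer: line

Derivation:
Line 1: ['music', 'rice'] (min_width=10, slack=0)
Line 2: ['bean', 'tree'] (min_width=9, slack=1)
Line 3: ['support'] (min_width=7, slack=3)
Line 4: ['give', 'cold'] (min_width=9, slack=1)
Line 5: ['young'] (min_width=5, slack=5)
Line 6: ['keyboard'] (min_width=8, slack=2)
Line 7: ['up', 'orange'] (min_width=9, slack=1)
Line 8: ['line'] (min_width=4, slack=6)
Line 9: ['library'] (min_width=7, slack=3)
Line 10: ['car', 'this'] (min_width=8, slack=2)
Line 11: ['rock'] (min_width=4, slack=6)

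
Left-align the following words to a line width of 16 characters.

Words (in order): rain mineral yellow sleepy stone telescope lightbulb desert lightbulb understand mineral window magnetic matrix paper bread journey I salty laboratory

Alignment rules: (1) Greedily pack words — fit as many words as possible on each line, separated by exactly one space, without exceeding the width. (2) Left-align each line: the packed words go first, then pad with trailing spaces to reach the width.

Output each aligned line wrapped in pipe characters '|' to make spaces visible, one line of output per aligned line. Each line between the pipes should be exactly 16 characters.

Answer: |rain mineral    |
|yellow sleepy   |
|stone telescope |
|lightbulb desert|
|lightbulb       |
|understand      |
|mineral window  |
|magnetic matrix |
|paper bread     |
|journey I salty |
|laboratory      |

Derivation:
Line 1: ['rain', 'mineral'] (min_width=12, slack=4)
Line 2: ['yellow', 'sleepy'] (min_width=13, slack=3)
Line 3: ['stone', 'telescope'] (min_width=15, slack=1)
Line 4: ['lightbulb', 'desert'] (min_width=16, slack=0)
Line 5: ['lightbulb'] (min_width=9, slack=7)
Line 6: ['understand'] (min_width=10, slack=6)
Line 7: ['mineral', 'window'] (min_width=14, slack=2)
Line 8: ['magnetic', 'matrix'] (min_width=15, slack=1)
Line 9: ['paper', 'bread'] (min_width=11, slack=5)
Line 10: ['journey', 'I', 'salty'] (min_width=15, slack=1)
Line 11: ['laboratory'] (min_width=10, slack=6)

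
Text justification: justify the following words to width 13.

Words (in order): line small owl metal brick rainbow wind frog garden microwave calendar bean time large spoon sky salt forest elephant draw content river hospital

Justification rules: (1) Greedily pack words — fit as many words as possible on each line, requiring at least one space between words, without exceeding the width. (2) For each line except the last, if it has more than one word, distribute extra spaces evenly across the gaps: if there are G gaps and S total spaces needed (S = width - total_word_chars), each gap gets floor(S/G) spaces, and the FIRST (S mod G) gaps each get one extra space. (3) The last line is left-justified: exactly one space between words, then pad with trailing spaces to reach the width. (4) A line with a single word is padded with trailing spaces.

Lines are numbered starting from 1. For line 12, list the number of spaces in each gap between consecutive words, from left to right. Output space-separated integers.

Answer: 1

Derivation:
Line 1: ['line', 'small'] (min_width=10, slack=3)
Line 2: ['owl', 'metal'] (min_width=9, slack=4)
Line 3: ['brick', 'rainbow'] (min_width=13, slack=0)
Line 4: ['wind', 'frog'] (min_width=9, slack=4)
Line 5: ['garden'] (min_width=6, slack=7)
Line 6: ['microwave'] (min_width=9, slack=4)
Line 7: ['calendar', 'bean'] (min_width=13, slack=0)
Line 8: ['time', 'large'] (min_width=10, slack=3)
Line 9: ['spoon', 'sky'] (min_width=9, slack=4)
Line 10: ['salt', 'forest'] (min_width=11, slack=2)
Line 11: ['elephant', 'draw'] (min_width=13, slack=0)
Line 12: ['content', 'river'] (min_width=13, slack=0)
Line 13: ['hospital'] (min_width=8, slack=5)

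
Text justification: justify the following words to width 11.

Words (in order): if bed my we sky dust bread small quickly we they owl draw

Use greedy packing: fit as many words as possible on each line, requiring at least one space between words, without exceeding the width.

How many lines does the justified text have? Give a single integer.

Answer: 6

Derivation:
Line 1: ['if', 'bed', 'my'] (min_width=9, slack=2)
Line 2: ['we', 'sky', 'dust'] (min_width=11, slack=0)
Line 3: ['bread', 'small'] (min_width=11, slack=0)
Line 4: ['quickly', 'we'] (min_width=10, slack=1)
Line 5: ['they', 'owl'] (min_width=8, slack=3)
Line 6: ['draw'] (min_width=4, slack=7)
Total lines: 6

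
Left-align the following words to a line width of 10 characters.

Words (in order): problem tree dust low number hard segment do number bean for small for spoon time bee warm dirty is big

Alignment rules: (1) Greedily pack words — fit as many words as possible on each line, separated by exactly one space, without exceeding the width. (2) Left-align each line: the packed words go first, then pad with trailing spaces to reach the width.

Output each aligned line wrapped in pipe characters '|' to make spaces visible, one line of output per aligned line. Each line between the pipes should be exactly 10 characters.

Answer: |problem   |
|tree dust |
|low number|
|hard      |
|segment do|
|number    |
|bean for  |
|small for |
|spoon time|
|bee warm  |
|dirty is  |
|big       |

Derivation:
Line 1: ['problem'] (min_width=7, slack=3)
Line 2: ['tree', 'dust'] (min_width=9, slack=1)
Line 3: ['low', 'number'] (min_width=10, slack=0)
Line 4: ['hard'] (min_width=4, slack=6)
Line 5: ['segment', 'do'] (min_width=10, slack=0)
Line 6: ['number'] (min_width=6, slack=4)
Line 7: ['bean', 'for'] (min_width=8, slack=2)
Line 8: ['small', 'for'] (min_width=9, slack=1)
Line 9: ['spoon', 'time'] (min_width=10, slack=0)
Line 10: ['bee', 'warm'] (min_width=8, slack=2)
Line 11: ['dirty', 'is'] (min_width=8, slack=2)
Line 12: ['big'] (min_width=3, slack=7)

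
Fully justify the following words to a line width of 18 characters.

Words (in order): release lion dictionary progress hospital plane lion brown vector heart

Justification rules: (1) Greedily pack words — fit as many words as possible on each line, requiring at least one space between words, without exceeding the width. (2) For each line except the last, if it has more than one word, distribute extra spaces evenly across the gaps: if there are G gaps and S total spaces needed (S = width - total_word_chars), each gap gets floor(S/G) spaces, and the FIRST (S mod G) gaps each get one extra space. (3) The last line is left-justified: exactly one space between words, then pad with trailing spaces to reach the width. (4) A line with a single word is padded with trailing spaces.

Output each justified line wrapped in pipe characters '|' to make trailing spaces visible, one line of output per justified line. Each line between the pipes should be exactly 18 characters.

Answer: |release       lion|
|dictionary        |
|progress  hospital|
|plane  lion  brown|
|vector heart      |

Derivation:
Line 1: ['release', 'lion'] (min_width=12, slack=6)
Line 2: ['dictionary'] (min_width=10, slack=8)
Line 3: ['progress', 'hospital'] (min_width=17, slack=1)
Line 4: ['plane', 'lion', 'brown'] (min_width=16, slack=2)
Line 5: ['vector', 'heart'] (min_width=12, slack=6)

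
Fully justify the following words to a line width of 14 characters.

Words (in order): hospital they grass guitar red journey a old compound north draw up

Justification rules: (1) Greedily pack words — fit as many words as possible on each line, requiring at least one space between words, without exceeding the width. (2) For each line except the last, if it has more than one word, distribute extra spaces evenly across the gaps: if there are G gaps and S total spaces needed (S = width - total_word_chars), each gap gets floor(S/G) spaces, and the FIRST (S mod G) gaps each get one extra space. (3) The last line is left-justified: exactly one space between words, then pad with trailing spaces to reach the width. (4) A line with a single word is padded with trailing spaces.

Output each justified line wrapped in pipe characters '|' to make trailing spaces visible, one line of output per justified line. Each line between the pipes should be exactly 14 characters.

Line 1: ['hospital', 'they'] (min_width=13, slack=1)
Line 2: ['grass', 'guitar'] (min_width=12, slack=2)
Line 3: ['red', 'journey', 'a'] (min_width=13, slack=1)
Line 4: ['old', 'compound'] (min_width=12, slack=2)
Line 5: ['north', 'draw', 'up'] (min_width=13, slack=1)

Answer: |hospital  they|
|grass   guitar|
|red  journey a|
|old   compound|
|north draw up |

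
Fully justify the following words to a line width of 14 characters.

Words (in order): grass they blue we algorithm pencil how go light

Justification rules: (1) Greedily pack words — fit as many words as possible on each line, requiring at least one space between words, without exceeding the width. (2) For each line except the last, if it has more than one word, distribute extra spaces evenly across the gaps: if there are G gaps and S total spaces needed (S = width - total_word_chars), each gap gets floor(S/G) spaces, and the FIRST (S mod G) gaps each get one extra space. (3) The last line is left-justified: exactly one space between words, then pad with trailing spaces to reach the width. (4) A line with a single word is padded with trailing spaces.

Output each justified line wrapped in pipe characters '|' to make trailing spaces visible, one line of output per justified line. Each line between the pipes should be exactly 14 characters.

Line 1: ['grass', 'they'] (min_width=10, slack=4)
Line 2: ['blue', 'we'] (min_width=7, slack=7)
Line 3: ['algorithm'] (min_width=9, slack=5)
Line 4: ['pencil', 'how', 'go'] (min_width=13, slack=1)
Line 5: ['light'] (min_width=5, slack=9)

Answer: |grass     they|
|blue        we|
|algorithm     |
|pencil  how go|
|light         |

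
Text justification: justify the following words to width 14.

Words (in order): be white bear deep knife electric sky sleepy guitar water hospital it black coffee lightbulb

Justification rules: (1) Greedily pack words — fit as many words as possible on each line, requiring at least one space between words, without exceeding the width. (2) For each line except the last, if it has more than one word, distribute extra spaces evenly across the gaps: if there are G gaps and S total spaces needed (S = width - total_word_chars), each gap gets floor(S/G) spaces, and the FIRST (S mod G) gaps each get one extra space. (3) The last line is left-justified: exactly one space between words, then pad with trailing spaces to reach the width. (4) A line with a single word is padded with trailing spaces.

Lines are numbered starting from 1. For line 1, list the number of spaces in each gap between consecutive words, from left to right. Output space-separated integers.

Line 1: ['be', 'white', 'bear'] (min_width=13, slack=1)
Line 2: ['deep', 'knife'] (min_width=10, slack=4)
Line 3: ['electric', 'sky'] (min_width=12, slack=2)
Line 4: ['sleepy', 'guitar'] (min_width=13, slack=1)
Line 5: ['water', 'hospital'] (min_width=14, slack=0)
Line 6: ['it', 'black'] (min_width=8, slack=6)
Line 7: ['coffee'] (min_width=6, slack=8)
Line 8: ['lightbulb'] (min_width=9, slack=5)

Answer: 2 1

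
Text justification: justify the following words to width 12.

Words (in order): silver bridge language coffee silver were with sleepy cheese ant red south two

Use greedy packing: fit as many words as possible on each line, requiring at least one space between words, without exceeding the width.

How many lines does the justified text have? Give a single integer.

Line 1: ['silver'] (min_width=6, slack=6)
Line 2: ['bridge'] (min_width=6, slack=6)
Line 3: ['language'] (min_width=8, slack=4)
Line 4: ['coffee'] (min_width=6, slack=6)
Line 5: ['silver', 'were'] (min_width=11, slack=1)
Line 6: ['with', 'sleepy'] (min_width=11, slack=1)
Line 7: ['cheese', 'ant'] (min_width=10, slack=2)
Line 8: ['red', 'south'] (min_width=9, slack=3)
Line 9: ['two'] (min_width=3, slack=9)
Total lines: 9

Answer: 9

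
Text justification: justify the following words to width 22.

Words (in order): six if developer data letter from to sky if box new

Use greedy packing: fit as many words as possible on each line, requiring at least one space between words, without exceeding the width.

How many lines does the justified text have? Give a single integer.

Line 1: ['six', 'if', 'developer', 'data'] (min_width=21, slack=1)
Line 2: ['letter', 'from', 'to', 'sky', 'if'] (min_width=21, slack=1)
Line 3: ['box', 'new'] (min_width=7, slack=15)
Total lines: 3

Answer: 3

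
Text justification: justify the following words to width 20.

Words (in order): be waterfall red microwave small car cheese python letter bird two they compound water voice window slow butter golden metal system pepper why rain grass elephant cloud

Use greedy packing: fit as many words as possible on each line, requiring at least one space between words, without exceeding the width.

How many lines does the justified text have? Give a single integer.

Line 1: ['be', 'waterfall', 'red'] (min_width=16, slack=4)
Line 2: ['microwave', 'small', 'car'] (min_width=19, slack=1)
Line 3: ['cheese', 'python', 'letter'] (min_width=20, slack=0)
Line 4: ['bird', 'two', 'they'] (min_width=13, slack=7)
Line 5: ['compound', 'water', 'voice'] (min_width=20, slack=0)
Line 6: ['window', 'slow', 'butter'] (min_width=18, slack=2)
Line 7: ['golden', 'metal', 'system'] (min_width=19, slack=1)
Line 8: ['pepper', 'why', 'rain'] (min_width=15, slack=5)
Line 9: ['grass', 'elephant', 'cloud'] (min_width=20, slack=0)
Total lines: 9

Answer: 9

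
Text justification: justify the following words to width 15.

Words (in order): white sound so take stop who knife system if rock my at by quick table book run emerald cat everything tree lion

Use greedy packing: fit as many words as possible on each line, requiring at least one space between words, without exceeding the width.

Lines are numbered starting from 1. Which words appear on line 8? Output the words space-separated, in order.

Line 1: ['white', 'sound', 'so'] (min_width=14, slack=1)
Line 2: ['take', 'stop', 'who'] (min_width=13, slack=2)
Line 3: ['knife', 'system', 'if'] (min_width=15, slack=0)
Line 4: ['rock', 'my', 'at', 'by'] (min_width=13, slack=2)
Line 5: ['quick', 'table'] (min_width=11, slack=4)
Line 6: ['book', 'run'] (min_width=8, slack=7)
Line 7: ['emerald', 'cat'] (min_width=11, slack=4)
Line 8: ['everything', 'tree'] (min_width=15, slack=0)
Line 9: ['lion'] (min_width=4, slack=11)

Answer: everything tree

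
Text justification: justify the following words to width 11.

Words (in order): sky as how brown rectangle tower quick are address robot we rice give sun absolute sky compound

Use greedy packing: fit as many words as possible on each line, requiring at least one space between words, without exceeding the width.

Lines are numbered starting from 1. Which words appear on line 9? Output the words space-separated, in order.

Line 1: ['sky', 'as', 'how'] (min_width=10, slack=1)
Line 2: ['brown'] (min_width=5, slack=6)
Line 3: ['rectangle'] (min_width=9, slack=2)
Line 4: ['tower', 'quick'] (min_width=11, slack=0)
Line 5: ['are', 'address'] (min_width=11, slack=0)
Line 6: ['robot', 'we'] (min_width=8, slack=3)
Line 7: ['rice', 'give'] (min_width=9, slack=2)
Line 8: ['sun'] (min_width=3, slack=8)
Line 9: ['absolute'] (min_width=8, slack=3)
Line 10: ['sky'] (min_width=3, slack=8)
Line 11: ['compound'] (min_width=8, slack=3)

Answer: absolute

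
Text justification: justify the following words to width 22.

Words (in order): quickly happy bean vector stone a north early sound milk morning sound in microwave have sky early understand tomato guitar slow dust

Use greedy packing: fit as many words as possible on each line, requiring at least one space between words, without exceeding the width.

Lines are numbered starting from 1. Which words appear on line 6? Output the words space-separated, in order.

Line 1: ['quickly', 'happy', 'bean'] (min_width=18, slack=4)
Line 2: ['vector', 'stone', 'a', 'north'] (min_width=20, slack=2)
Line 3: ['early', 'sound', 'milk'] (min_width=16, slack=6)
Line 4: ['morning', 'sound', 'in'] (min_width=16, slack=6)
Line 5: ['microwave', 'have', 'sky'] (min_width=18, slack=4)
Line 6: ['early', 'understand'] (min_width=16, slack=6)
Line 7: ['tomato', 'guitar', 'slow'] (min_width=18, slack=4)
Line 8: ['dust'] (min_width=4, slack=18)

Answer: early understand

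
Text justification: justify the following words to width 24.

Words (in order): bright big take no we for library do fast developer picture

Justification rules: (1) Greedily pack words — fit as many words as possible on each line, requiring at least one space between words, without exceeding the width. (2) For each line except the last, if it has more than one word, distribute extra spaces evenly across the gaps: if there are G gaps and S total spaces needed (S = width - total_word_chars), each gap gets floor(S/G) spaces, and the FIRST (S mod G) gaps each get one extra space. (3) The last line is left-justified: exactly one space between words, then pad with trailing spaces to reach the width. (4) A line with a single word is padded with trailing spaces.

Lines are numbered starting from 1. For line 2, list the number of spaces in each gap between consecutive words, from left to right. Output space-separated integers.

Answer: 3 3 2

Derivation:
Line 1: ['bright', 'big', 'take', 'no', 'we'] (min_width=21, slack=3)
Line 2: ['for', 'library', 'do', 'fast'] (min_width=19, slack=5)
Line 3: ['developer', 'picture'] (min_width=17, slack=7)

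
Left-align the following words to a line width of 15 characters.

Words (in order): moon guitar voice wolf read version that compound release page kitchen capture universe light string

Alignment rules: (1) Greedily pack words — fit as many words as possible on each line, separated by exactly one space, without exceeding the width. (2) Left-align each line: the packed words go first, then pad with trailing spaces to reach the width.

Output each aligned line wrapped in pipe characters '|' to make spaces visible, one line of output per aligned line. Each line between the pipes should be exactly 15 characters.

Answer: |moon guitar    |
|voice wolf read|
|version that   |
|compound       |
|release page   |
|kitchen capture|
|universe light |
|string         |

Derivation:
Line 1: ['moon', 'guitar'] (min_width=11, slack=4)
Line 2: ['voice', 'wolf', 'read'] (min_width=15, slack=0)
Line 3: ['version', 'that'] (min_width=12, slack=3)
Line 4: ['compound'] (min_width=8, slack=7)
Line 5: ['release', 'page'] (min_width=12, slack=3)
Line 6: ['kitchen', 'capture'] (min_width=15, slack=0)
Line 7: ['universe', 'light'] (min_width=14, slack=1)
Line 8: ['string'] (min_width=6, slack=9)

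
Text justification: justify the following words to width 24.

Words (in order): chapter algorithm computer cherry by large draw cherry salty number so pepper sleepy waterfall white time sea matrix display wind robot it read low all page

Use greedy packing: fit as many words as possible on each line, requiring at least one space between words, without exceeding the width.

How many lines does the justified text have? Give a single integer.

Line 1: ['chapter', 'algorithm'] (min_width=17, slack=7)
Line 2: ['computer', 'cherry', 'by', 'large'] (min_width=24, slack=0)
Line 3: ['draw', 'cherry', 'salty', 'number'] (min_width=24, slack=0)
Line 4: ['so', 'pepper', 'sleepy'] (min_width=16, slack=8)
Line 5: ['waterfall', 'white', 'time', 'sea'] (min_width=24, slack=0)
Line 6: ['matrix', 'display', 'wind'] (min_width=19, slack=5)
Line 7: ['robot', 'it', 'read', 'low', 'all'] (min_width=21, slack=3)
Line 8: ['page'] (min_width=4, slack=20)
Total lines: 8

Answer: 8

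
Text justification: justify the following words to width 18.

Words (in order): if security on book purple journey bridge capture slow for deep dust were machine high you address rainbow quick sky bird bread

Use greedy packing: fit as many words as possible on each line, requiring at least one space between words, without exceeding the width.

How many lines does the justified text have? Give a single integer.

Answer: 9

Derivation:
Line 1: ['if', 'security', 'on'] (min_width=14, slack=4)
Line 2: ['book', 'purple'] (min_width=11, slack=7)
Line 3: ['journey', 'bridge'] (min_width=14, slack=4)
Line 4: ['capture', 'slow', 'for'] (min_width=16, slack=2)
Line 5: ['deep', 'dust', 'were'] (min_width=14, slack=4)
Line 6: ['machine', 'high', 'you'] (min_width=16, slack=2)
Line 7: ['address', 'rainbow'] (min_width=15, slack=3)
Line 8: ['quick', 'sky', 'bird'] (min_width=14, slack=4)
Line 9: ['bread'] (min_width=5, slack=13)
Total lines: 9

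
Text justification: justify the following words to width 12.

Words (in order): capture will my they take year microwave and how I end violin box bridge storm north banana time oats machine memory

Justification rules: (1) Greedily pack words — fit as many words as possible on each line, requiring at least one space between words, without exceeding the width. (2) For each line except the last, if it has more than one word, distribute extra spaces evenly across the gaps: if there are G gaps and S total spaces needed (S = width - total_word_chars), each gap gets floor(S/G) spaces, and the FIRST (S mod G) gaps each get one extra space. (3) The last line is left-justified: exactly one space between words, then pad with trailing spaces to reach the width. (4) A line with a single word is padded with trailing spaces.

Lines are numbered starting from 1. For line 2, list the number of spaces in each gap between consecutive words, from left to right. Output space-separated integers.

Line 1: ['capture', 'will'] (min_width=12, slack=0)
Line 2: ['my', 'they', 'take'] (min_width=12, slack=0)
Line 3: ['year'] (min_width=4, slack=8)
Line 4: ['microwave'] (min_width=9, slack=3)
Line 5: ['and', 'how', 'I'] (min_width=9, slack=3)
Line 6: ['end', 'violin'] (min_width=10, slack=2)
Line 7: ['box', 'bridge'] (min_width=10, slack=2)
Line 8: ['storm', 'north'] (min_width=11, slack=1)
Line 9: ['banana', 'time'] (min_width=11, slack=1)
Line 10: ['oats', 'machine'] (min_width=12, slack=0)
Line 11: ['memory'] (min_width=6, slack=6)

Answer: 1 1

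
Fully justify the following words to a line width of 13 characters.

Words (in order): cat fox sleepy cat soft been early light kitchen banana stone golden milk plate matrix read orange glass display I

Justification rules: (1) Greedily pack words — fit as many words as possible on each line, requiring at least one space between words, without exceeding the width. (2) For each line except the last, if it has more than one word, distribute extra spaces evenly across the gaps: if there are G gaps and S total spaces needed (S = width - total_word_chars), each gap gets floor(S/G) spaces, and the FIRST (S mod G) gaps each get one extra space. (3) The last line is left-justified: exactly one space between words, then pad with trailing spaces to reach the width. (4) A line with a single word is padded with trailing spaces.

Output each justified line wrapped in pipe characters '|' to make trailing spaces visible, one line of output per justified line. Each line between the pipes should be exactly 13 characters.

Answer: |cat       fox|
|sleepy    cat|
|soft     been|
|early   light|
|kitchen      |
|banana  stone|
|golden   milk|
|plate  matrix|
|read   orange|
|glass display|
|I            |

Derivation:
Line 1: ['cat', 'fox'] (min_width=7, slack=6)
Line 2: ['sleepy', 'cat'] (min_width=10, slack=3)
Line 3: ['soft', 'been'] (min_width=9, slack=4)
Line 4: ['early', 'light'] (min_width=11, slack=2)
Line 5: ['kitchen'] (min_width=7, slack=6)
Line 6: ['banana', 'stone'] (min_width=12, slack=1)
Line 7: ['golden', 'milk'] (min_width=11, slack=2)
Line 8: ['plate', 'matrix'] (min_width=12, slack=1)
Line 9: ['read', 'orange'] (min_width=11, slack=2)
Line 10: ['glass', 'display'] (min_width=13, slack=0)
Line 11: ['I'] (min_width=1, slack=12)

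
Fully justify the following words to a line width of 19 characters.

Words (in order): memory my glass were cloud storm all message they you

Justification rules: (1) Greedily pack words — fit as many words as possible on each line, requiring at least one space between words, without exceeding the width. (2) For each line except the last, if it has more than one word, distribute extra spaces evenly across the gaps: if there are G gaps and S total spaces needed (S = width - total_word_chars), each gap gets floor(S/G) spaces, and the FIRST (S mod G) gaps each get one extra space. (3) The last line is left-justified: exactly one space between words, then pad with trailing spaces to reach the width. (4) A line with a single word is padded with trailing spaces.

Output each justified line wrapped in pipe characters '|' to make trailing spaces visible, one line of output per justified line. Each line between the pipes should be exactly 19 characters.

Line 1: ['memory', 'my', 'glass'] (min_width=15, slack=4)
Line 2: ['were', 'cloud', 'storm'] (min_width=16, slack=3)
Line 3: ['all', 'message', 'they'] (min_width=16, slack=3)
Line 4: ['you'] (min_width=3, slack=16)

Answer: |memory   my   glass|
|were   cloud  storm|
|all   message  they|
|you                |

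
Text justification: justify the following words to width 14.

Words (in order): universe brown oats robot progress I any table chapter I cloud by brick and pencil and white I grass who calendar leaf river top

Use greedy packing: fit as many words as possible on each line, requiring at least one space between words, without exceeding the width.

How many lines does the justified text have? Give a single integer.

Answer: 10

Derivation:
Line 1: ['universe', 'brown'] (min_width=14, slack=0)
Line 2: ['oats', 'robot'] (min_width=10, slack=4)
Line 3: ['progress', 'I', 'any'] (min_width=14, slack=0)
Line 4: ['table', 'chapter'] (min_width=13, slack=1)
Line 5: ['I', 'cloud', 'by'] (min_width=10, slack=4)
Line 6: ['brick', 'and'] (min_width=9, slack=5)
Line 7: ['pencil', 'and'] (min_width=10, slack=4)
Line 8: ['white', 'I', 'grass'] (min_width=13, slack=1)
Line 9: ['who', 'calendar'] (min_width=12, slack=2)
Line 10: ['leaf', 'river', 'top'] (min_width=14, slack=0)
Total lines: 10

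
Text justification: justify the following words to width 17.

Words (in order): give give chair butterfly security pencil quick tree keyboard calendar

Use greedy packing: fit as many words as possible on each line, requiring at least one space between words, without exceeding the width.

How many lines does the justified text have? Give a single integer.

Line 1: ['give', 'give', 'chair'] (min_width=15, slack=2)
Line 2: ['butterfly'] (min_width=9, slack=8)
Line 3: ['security', 'pencil'] (min_width=15, slack=2)
Line 4: ['quick', 'tree'] (min_width=10, slack=7)
Line 5: ['keyboard', 'calendar'] (min_width=17, slack=0)
Total lines: 5

Answer: 5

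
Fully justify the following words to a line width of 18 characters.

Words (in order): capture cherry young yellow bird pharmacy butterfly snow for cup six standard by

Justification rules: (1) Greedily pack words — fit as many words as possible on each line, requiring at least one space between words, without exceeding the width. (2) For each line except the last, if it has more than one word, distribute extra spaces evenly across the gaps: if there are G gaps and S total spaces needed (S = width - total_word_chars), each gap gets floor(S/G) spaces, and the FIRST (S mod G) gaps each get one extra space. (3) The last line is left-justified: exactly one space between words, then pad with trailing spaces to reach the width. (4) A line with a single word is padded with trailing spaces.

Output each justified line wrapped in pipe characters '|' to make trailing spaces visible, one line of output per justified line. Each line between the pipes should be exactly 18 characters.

Answer: |capture     cherry|
|young  yellow bird|
|pharmacy butterfly|
|snow  for  cup six|
|standard by       |

Derivation:
Line 1: ['capture', 'cherry'] (min_width=14, slack=4)
Line 2: ['young', 'yellow', 'bird'] (min_width=17, slack=1)
Line 3: ['pharmacy', 'butterfly'] (min_width=18, slack=0)
Line 4: ['snow', 'for', 'cup', 'six'] (min_width=16, slack=2)
Line 5: ['standard', 'by'] (min_width=11, slack=7)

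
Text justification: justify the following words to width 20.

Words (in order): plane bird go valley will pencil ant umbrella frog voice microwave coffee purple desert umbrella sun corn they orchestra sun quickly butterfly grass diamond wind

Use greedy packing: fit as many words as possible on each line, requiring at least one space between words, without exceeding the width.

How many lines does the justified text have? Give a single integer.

Answer: 9

Derivation:
Line 1: ['plane', 'bird', 'go', 'valley'] (min_width=20, slack=0)
Line 2: ['will', 'pencil', 'ant'] (min_width=15, slack=5)
Line 3: ['umbrella', 'frog', 'voice'] (min_width=19, slack=1)
Line 4: ['microwave', 'coffee'] (min_width=16, slack=4)
Line 5: ['purple', 'desert'] (min_width=13, slack=7)
Line 6: ['umbrella', 'sun', 'corn'] (min_width=17, slack=3)
Line 7: ['they', 'orchestra', 'sun'] (min_width=18, slack=2)
Line 8: ['quickly', 'butterfly'] (min_width=17, slack=3)
Line 9: ['grass', 'diamond', 'wind'] (min_width=18, slack=2)
Total lines: 9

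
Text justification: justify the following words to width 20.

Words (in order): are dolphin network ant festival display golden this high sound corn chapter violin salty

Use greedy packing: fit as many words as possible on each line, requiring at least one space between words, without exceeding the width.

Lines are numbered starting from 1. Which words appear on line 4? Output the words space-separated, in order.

Line 1: ['are', 'dolphin', 'network'] (min_width=19, slack=1)
Line 2: ['ant', 'festival', 'display'] (min_width=20, slack=0)
Line 3: ['golden', 'this', 'high'] (min_width=16, slack=4)
Line 4: ['sound', 'corn', 'chapter'] (min_width=18, slack=2)
Line 5: ['violin', 'salty'] (min_width=12, slack=8)

Answer: sound corn chapter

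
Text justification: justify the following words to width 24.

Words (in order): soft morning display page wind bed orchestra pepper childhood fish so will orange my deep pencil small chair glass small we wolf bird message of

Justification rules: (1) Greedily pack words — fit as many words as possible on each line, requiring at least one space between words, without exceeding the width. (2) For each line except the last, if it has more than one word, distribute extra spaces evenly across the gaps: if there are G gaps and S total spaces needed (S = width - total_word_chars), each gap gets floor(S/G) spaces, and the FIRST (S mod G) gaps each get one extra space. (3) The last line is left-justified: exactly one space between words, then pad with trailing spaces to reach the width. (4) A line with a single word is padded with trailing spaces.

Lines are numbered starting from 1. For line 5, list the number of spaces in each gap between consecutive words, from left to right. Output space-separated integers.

Answer: 1 1 1

Derivation:
Line 1: ['soft', 'morning', 'display'] (min_width=20, slack=4)
Line 2: ['page', 'wind', 'bed', 'orchestra'] (min_width=23, slack=1)
Line 3: ['pepper', 'childhood', 'fish', 'so'] (min_width=24, slack=0)
Line 4: ['will', 'orange', 'my', 'deep'] (min_width=19, slack=5)
Line 5: ['pencil', 'small', 'chair', 'glass'] (min_width=24, slack=0)
Line 6: ['small', 'we', 'wolf', 'bird'] (min_width=18, slack=6)
Line 7: ['message', 'of'] (min_width=10, slack=14)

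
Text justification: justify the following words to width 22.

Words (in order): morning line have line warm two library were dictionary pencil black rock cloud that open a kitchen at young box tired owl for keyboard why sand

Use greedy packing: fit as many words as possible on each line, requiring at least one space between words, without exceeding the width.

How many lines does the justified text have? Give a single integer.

Line 1: ['morning', 'line', 'have', 'line'] (min_width=22, slack=0)
Line 2: ['warm', 'two', 'library', 'were'] (min_width=21, slack=1)
Line 3: ['dictionary', 'pencil'] (min_width=17, slack=5)
Line 4: ['black', 'rock', 'cloud', 'that'] (min_width=21, slack=1)
Line 5: ['open', 'a', 'kitchen', 'at'] (min_width=17, slack=5)
Line 6: ['young', 'box', 'tired', 'owl'] (min_width=19, slack=3)
Line 7: ['for', 'keyboard', 'why', 'sand'] (min_width=21, slack=1)
Total lines: 7

Answer: 7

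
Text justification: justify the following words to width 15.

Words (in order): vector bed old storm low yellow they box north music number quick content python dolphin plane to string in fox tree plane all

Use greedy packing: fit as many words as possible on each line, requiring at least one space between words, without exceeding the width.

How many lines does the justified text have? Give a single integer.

Line 1: ['vector', 'bed', 'old'] (min_width=14, slack=1)
Line 2: ['storm', 'low'] (min_width=9, slack=6)
Line 3: ['yellow', 'they', 'box'] (min_width=15, slack=0)
Line 4: ['north', 'music'] (min_width=11, slack=4)
Line 5: ['number', 'quick'] (min_width=12, slack=3)
Line 6: ['content', 'python'] (min_width=14, slack=1)
Line 7: ['dolphin', 'plane'] (min_width=13, slack=2)
Line 8: ['to', 'string', 'in'] (min_width=12, slack=3)
Line 9: ['fox', 'tree', 'plane'] (min_width=14, slack=1)
Line 10: ['all'] (min_width=3, slack=12)
Total lines: 10

Answer: 10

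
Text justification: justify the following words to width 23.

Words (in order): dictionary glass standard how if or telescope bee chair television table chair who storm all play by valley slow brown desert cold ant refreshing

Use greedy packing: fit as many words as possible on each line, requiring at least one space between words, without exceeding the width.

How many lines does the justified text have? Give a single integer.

Answer: 8

Derivation:
Line 1: ['dictionary', 'glass'] (min_width=16, slack=7)
Line 2: ['standard', 'how', 'if', 'or'] (min_width=18, slack=5)
Line 3: ['telescope', 'bee', 'chair'] (min_width=19, slack=4)
Line 4: ['television', 'table', 'chair'] (min_width=22, slack=1)
Line 5: ['who', 'storm', 'all', 'play', 'by'] (min_width=21, slack=2)
Line 6: ['valley', 'slow', 'brown'] (min_width=17, slack=6)
Line 7: ['desert', 'cold', 'ant'] (min_width=15, slack=8)
Line 8: ['refreshing'] (min_width=10, slack=13)
Total lines: 8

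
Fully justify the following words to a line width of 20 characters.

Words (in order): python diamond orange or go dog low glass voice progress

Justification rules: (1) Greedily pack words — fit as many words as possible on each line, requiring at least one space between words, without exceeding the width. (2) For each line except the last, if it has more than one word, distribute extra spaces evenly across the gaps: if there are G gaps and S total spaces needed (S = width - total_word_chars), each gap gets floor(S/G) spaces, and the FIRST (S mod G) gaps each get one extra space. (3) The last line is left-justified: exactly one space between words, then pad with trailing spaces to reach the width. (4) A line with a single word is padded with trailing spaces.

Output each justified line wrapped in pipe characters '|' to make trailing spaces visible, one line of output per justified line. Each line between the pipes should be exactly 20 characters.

Line 1: ['python', 'diamond'] (min_width=14, slack=6)
Line 2: ['orange', 'or', 'go', 'dog', 'low'] (min_width=20, slack=0)
Line 3: ['glass', 'voice', 'progress'] (min_width=20, slack=0)

Answer: |python       diamond|
|orange or go dog low|
|glass voice progress|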